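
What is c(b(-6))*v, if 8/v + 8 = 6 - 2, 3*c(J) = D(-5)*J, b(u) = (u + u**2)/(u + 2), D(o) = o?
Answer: -25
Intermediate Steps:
b(u) = (u + u**2)/(2 + u)
c(J) = -5*J/3 (c(J) = (-5*J)/3 = -5*J/3)
v = -2 (v = 8/(-8 + (6 - 2)) = 8/(-8 + 4) = 8/(-4) = 8*(-1/4) = -2)
c(b(-6))*v = -(-10)*(1 - 6)/(2 - 6)*(-2) = -(-10)*(-5)/(-4)*(-2) = -(-10)*(-1)*(-5)/4*(-2) = -5/3*(-15/2)*(-2) = (25/2)*(-2) = -25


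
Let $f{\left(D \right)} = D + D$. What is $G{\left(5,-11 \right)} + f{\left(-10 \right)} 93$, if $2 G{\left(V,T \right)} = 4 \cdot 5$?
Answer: $-1850$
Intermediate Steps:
$G{\left(V,T \right)} = 10$ ($G{\left(V,T \right)} = \frac{4 \cdot 5}{2} = \frac{1}{2} \cdot 20 = 10$)
$f{\left(D \right)} = 2 D$
$G{\left(5,-11 \right)} + f{\left(-10 \right)} 93 = 10 + 2 \left(-10\right) 93 = 10 - 1860 = -1850$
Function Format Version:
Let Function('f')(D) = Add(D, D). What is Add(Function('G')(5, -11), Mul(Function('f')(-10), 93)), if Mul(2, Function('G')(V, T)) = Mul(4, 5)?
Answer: -1850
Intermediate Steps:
Function('G')(V, T) = 10 (Function('G')(V, T) = Mul(Rational(1, 2), Mul(4, 5)) = Mul(Rational(1, 2), 20) = 10)
Function('f')(D) = Mul(2, D)
Add(Function('G')(5, -11), Mul(Function('f')(-10), 93)) = Add(10, Mul(Mul(2, -10), 93)) = Add(10, Mul(-20, 93)) = Add(10, -1860) = -1850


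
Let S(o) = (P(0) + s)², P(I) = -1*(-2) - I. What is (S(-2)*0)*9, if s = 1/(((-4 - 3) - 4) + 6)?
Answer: 0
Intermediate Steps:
P(I) = 2 - I
s = -⅕ (s = 1/((-7 - 4) + 6) = 1/(-11 + 6) = 1/(-5) = -⅕ ≈ -0.20000)
S(o) = 81/25 (S(o) = ((2 - 1*0) - ⅕)² = ((2 + 0) - ⅕)² = (2 - ⅕)² = (9/5)² = 81/25)
(S(-2)*0)*9 = ((81/25)*0)*9 = 0*9 = 0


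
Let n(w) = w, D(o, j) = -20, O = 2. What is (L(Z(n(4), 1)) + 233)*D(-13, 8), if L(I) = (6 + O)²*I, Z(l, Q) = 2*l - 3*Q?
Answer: -11060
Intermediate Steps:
Z(l, Q) = -3*Q + 2*l
L(I) = 64*I (L(I) = (6 + 2)²*I = 8²*I = 64*I)
(L(Z(n(4), 1)) + 233)*D(-13, 8) = (64*(-3*1 + 2*4) + 233)*(-20) = (64*(-3 + 8) + 233)*(-20) = (64*5 + 233)*(-20) = (320 + 233)*(-20) = 553*(-20) = -11060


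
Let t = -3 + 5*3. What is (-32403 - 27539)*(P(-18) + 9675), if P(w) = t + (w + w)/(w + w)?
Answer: -580718096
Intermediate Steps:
t = 12 (t = -3 + 15 = 12)
P(w) = 13 (P(w) = 12 + (w + w)/(w + w) = 12 + (2*w)/((2*w)) = 12 + (2*w)*(1/(2*w)) = 12 + 1 = 13)
(-32403 - 27539)*(P(-18) + 9675) = (-32403 - 27539)*(13 + 9675) = -59942*9688 = -580718096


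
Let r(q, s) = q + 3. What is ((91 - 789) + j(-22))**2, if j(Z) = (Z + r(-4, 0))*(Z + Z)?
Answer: 98596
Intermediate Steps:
r(q, s) = 3 + q
j(Z) = 2*Z*(-1 + Z) (j(Z) = (Z + (3 - 4))*(Z + Z) = (Z - 1)*(2*Z) = (-1 + Z)*(2*Z) = 2*Z*(-1 + Z))
((91 - 789) + j(-22))**2 = ((91 - 789) + 2*(-22)*(-1 - 22))**2 = (-698 + 2*(-22)*(-23))**2 = (-698 + 1012)**2 = 314**2 = 98596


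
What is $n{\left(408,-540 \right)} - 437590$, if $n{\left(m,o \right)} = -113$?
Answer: $-437703$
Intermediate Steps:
$n{\left(408,-540 \right)} - 437590 = -113 - 437590 = -437703$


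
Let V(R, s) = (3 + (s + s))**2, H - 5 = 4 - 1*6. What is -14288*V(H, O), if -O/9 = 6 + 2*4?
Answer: -885870288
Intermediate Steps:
O = -126 (O = -9*(6 + 2*4) = -9*(6 + 8) = -9*14 = -126)
H = 3 (H = 5 + (4 - 1*6) = 5 + (4 - 6) = 5 - 2 = 3)
V(R, s) = (3 + 2*s)**2
-14288*V(H, O) = -14288*(3 + 2*(-126))**2 = -14288*(3 - 252)**2 = -14288*(-249)**2 = -14288*62001 = -885870288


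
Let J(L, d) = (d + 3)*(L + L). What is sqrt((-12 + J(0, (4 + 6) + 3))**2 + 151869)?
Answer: sqrt(152013) ≈ 389.89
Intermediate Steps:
J(L, d) = 2*L*(3 + d) (J(L, d) = (3 + d)*(2*L) = 2*L*(3 + d))
sqrt((-12 + J(0, (4 + 6) + 3))**2 + 151869) = sqrt((-12 + 2*0*(3 + ((4 + 6) + 3)))**2 + 151869) = sqrt((-12 + 2*0*(3 + (10 + 3)))**2 + 151869) = sqrt((-12 + 2*0*(3 + 13))**2 + 151869) = sqrt((-12 + 2*0*16)**2 + 151869) = sqrt((-12 + 0)**2 + 151869) = sqrt((-12)**2 + 151869) = sqrt(144 + 151869) = sqrt(152013)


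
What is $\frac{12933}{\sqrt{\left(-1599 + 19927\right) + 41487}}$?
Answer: $\frac{12933 \sqrt{59815}}{59815} \approx 52.88$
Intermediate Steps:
$\frac{12933}{\sqrt{\left(-1599 + 19927\right) + 41487}} = \frac{12933}{\sqrt{18328 + 41487}} = \frac{12933}{\sqrt{59815}} = 12933 \frac{\sqrt{59815}}{59815} = \frac{12933 \sqrt{59815}}{59815}$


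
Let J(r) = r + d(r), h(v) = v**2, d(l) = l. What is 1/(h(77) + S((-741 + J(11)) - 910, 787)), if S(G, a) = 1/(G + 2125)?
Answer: 496/2940785 ≈ 0.00016866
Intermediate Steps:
J(r) = 2*r (J(r) = r + r = 2*r)
S(G, a) = 1/(2125 + G)
1/(h(77) + S((-741 + J(11)) - 910, 787)) = 1/(77**2 + 1/(2125 + ((-741 + 2*11) - 910))) = 1/(5929 + 1/(2125 + ((-741 + 22) - 910))) = 1/(5929 + 1/(2125 + (-719 - 910))) = 1/(5929 + 1/(2125 - 1629)) = 1/(5929 + 1/496) = 1/(2940785/496) = 496/2940785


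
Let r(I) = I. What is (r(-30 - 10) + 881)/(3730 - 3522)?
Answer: 841/208 ≈ 4.0433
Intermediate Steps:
(r(-30 - 10) + 881)/(3730 - 3522) = ((-30 - 10) + 881)/(3730 - 3522) = (-40 + 881)/208 = 841*(1/208) = 841/208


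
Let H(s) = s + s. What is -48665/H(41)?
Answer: -48665/82 ≈ -593.48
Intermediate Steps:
H(s) = 2*s
-48665/H(41) = -48665/(2*41) = -48665/82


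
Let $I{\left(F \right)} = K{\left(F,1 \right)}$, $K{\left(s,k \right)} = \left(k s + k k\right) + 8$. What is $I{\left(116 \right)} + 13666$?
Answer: $13791$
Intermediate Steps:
$K{\left(s,k \right)} = 8 + k^{2} + k s$ ($K{\left(s,k \right)} = \left(k s + k^{2}\right) + 8 = \left(k^{2} + k s\right) + 8 = 8 + k^{2} + k s$)
$I{\left(F \right)} = 9 + F$ ($I{\left(F \right)} = 8 + 1^{2} + 1 F = 8 + 1 + F = 9 + F$)
$I{\left(116 \right)} + 13666 = \left(9 + 116\right) + 13666 = 125 + 13666 = 13791$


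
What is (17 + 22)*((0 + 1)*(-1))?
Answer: -39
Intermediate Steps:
(17 + 22)*((0 + 1)*(-1)) = 39*(1*(-1)) = 39*(-1) = -39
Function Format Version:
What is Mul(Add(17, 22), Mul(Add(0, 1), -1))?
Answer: -39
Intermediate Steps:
Mul(Add(17, 22), Mul(Add(0, 1), -1)) = Mul(39, Mul(1, -1)) = Mul(39, -1) = -39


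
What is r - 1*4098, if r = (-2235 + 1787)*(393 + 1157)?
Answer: -698498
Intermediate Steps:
r = -694400 (r = -448*1550 = -694400)
r - 1*4098 = -694400 - 1*4098 = -694400 - 4098 = -698498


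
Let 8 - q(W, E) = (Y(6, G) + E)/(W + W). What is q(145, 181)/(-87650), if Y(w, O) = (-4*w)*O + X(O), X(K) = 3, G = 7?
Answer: -576/6354625 ≈ -9.0643e-5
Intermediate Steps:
Y(w, O) = 3 - 4*O*w (Y(w, O) = (-4*w)*O + 3 = -4*O*w + 3 = 3 - 4*O*w)
q(W, E) = 8 - (-165 + E)/(2*W) (q(W, E) = 8 - ((3 - 4*7*6) + E)/(W + W) = 8 - ((3 - 168) + E)/(2*W) = 8 - (-165 + E)*1/(2*W) = 8 - (-165 + E)/(2*W))
q(145, 181)/(-87650) = ((1/2)*(165 - 1*181 + 16*145)/145)/(-87650) = ((1/2)*(1/145)*(165 - 181 + 2320))*(-1/87650) = ((1/2)*(1/145)*2304)*(-1/87650) = (1152/145)*(-1/87650) = -576/6354625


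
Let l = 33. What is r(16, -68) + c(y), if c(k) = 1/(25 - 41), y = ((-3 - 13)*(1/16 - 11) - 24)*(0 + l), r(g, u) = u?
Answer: -1089/16 ≈ -68.063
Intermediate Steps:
y = 4983 (y = ((-3 - 13)*(1/16 - 11) - 24)*(0 + 33) = (-16*(1/16 - 11) - 24)*33 = (-16*(-175/16) - 24)*33 = (175 - 24)*33 = 151*33 = 4983)
c(k) = -1/16 (c(k) = 1/(-16) = -1/16)
r(16, -68) + c(y) = -68 - 1/16 = -1089/16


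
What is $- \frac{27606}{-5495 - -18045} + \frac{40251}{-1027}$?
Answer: $- \frac{266750706}{6444425} \approx -41.392$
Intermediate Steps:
$- \frac{27606}{-5495 - -18045} + \frac{40251}{-1027} = - \frac{27606}{-5495 + 18045} + 40251 \left(- \frac{1}{1027}\right) = - \frac{27606}{12550} - \frac{40251}{1027} = \left(-27606\right) \frac{1}{12550} - \frac{40251}{1027} = - \frac{13803}{6275} - \frac{40251}{1027} = - \frac{266750706}{6444425}$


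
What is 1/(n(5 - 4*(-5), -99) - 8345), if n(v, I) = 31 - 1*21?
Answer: -1/8335 ≈ -0.00011998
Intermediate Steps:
n(v, I) = 10 (n(v, I) = 31 - 21 = 10)
1/(n(5 - 4*(-5), -99) - 8345) = 1/(10 - 8345) = 1/(-8335) = -1/8335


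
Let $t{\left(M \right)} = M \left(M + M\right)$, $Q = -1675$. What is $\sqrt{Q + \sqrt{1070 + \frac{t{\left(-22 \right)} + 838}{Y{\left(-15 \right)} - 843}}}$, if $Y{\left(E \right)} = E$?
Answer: $\frac{\sqrt{-34252075 + 143 \sqrt{21837387}}}{143} \approx 40.526 i$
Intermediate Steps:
$t{\left(M \right)} = 2 M^{2}$ ($t{\left(M \right)} = M 2 M = 2 M^{2}$)
$\sqrt{Q + \sqrt{1070 + \frac{t{\left(-22 \right)} + 838}{Y{\left(-15 \right)} - 843}}} = \sqrt{-1675 + \sqrt{1070 + \frac{2 \left(-22\right)^{2} + 838}{-15 - 843}}} = \sqrt{-1675 + \sqrt{1070 + \frac{2 \cdot 484 + 838}{-858}}} = \sqrt{-1675 + \sqrt{1070 + \left(968 + 838\right) \left(- \frac{1}{858}\right)}} = \sqrt{-1675 + \sqrt{1070 + 1806 \left(- \frac{1}{858}\right)}} = \sqrt{-1675 + \sqrt{1070 - \frac{301}{143}}} = \sqrt{-1675 + \sqrt{\frac{152709}{143}}} = \sqrt{-1675 + \frac{\sqrt{21837387}}{143}}$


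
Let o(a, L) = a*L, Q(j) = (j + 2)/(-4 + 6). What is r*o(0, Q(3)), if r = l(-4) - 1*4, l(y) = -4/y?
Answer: 0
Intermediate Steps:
Q(j) = 1 + j/2 (Q(j) = (2 + j)/2 = (2 + j)*(½) = 1 + j/2)
r = -3 (r = -4/(-4) - 1*4 = -4*(-¼) - 4 = 1 - 4 = -3)
o(a, L) = L*a
r*o(0, Q(3)) = -3*(1 + (½)*3)*0 = -3*(1 + 3/2)*0 = -15*0/2 = -3*0 = 0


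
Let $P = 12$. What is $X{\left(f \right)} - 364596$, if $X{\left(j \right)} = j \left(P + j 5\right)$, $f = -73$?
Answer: $-338827$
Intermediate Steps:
$X{\left(j \right)} = j \left(12 + 5 j\right)$ ($X{\left(j \right)} = j \left(12 + j 5\right) = j \left(12 + 5 j\right)$)
$X{\left(f \right)} - 364596 = - 73 \left(12 + 5 \left(-73\right)\right) - 364596 = - 73 \left(12 - 365\right) - 364596 = \left(-73\right) \left(-353\right) - 364596 = 25769 - 364596 = -338827$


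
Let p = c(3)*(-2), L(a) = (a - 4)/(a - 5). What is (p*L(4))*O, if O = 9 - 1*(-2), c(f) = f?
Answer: 0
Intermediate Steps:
L(a) = (-4 + a)/(-5 + a)
O = 11 (O = 9 + 2 = 11)
p = -6 (p = 3*(-2) = -6)
(p*L(4))*O = -6*(-4 + 4)/(-5 + 4)*11 = -6*0/(-1)*11 = -(-6)*0*11 = -6*0*11 = 0*11 = 0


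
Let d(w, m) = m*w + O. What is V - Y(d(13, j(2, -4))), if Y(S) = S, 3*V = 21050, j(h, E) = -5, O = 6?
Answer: 21227/3 ≈ 7075.7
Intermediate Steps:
d(w, m) = 6 + m*w (d(w, m) = m*w + 6 = 6 + m*w)
V = 21050/3 (V = (⅓)*21050 = 21050/3 ≈ 7016.7)
V - Y(d(13, j(2, -4))) = 21050/3 - (6 - 5*13) = 21050/3 - (6 - 65) = 21050/3 - 1*(-59) = 21050/3 + 59 = 21227/3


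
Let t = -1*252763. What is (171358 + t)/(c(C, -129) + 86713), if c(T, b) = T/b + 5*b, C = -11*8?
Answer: -2100249/2220572 ≈ -0.94581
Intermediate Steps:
t = -252763
C = -88
c(T, b) = 5*b + T/b
(171358 + t)/(c(C, -129) + 86713) = (171358 - 252763)/((5*(-129) - 88/(-129)) + 86713) = -81405/((-645 - 88*(-1/129)) + 86713) = -81405/((-645 + 88/129) + 86713) = -81405/(-83117/129 + 86713) = -81405/11102860/129 = -81405*129/11102860 = -2100249/2220572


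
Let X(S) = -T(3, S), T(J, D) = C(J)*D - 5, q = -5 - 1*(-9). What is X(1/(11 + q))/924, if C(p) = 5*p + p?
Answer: 19/4620 ≈ 0.0041126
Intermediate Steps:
C(p) = 6*p
q = 4 (q = -5 + 9 = 4)
T(J, D) = -5 + 6*D*J (T(J, D) = (6*J)*D - 5 = 6*D*J - 5 = -5 + 6*D*J)
X(S) = 5 - 18*S (X(S) = -(-5 + 6*S*3) = -(-5 + 18*S) = 5 - 18*S)
X(1/(11 + q))/924 = (5 - 18/(11 + 4))/924 = (5 - 18/15)*(1/924) = (5 - 18*1/15)*(1/924) = (5 - 6/5)*(1/924) = (19/5)*(1/924) = 19/4620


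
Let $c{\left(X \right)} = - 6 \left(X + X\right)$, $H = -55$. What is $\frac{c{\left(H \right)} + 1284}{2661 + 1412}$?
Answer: $\frac{1944}{4073} \approx 0.47729$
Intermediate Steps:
$c{\left(X \right)} = - 12 X$ ($c{\left(X \right)} = - 6 \cdot 2 X = - 12 X$)
$\frac{c{\left(H \right)} + 1284}{2661 + 1412} = \frac{\left(-12\right) \left(-55\right) + 1284}{2661 + 1412} = \frac{660 + 1284}{4073} = 1944 \cdot \frac{1}{4073} = \frac{1944}{4073}$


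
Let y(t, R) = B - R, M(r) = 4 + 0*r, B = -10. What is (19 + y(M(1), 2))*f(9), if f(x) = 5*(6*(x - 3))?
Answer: 1260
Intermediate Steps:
f(x) = -90 + 30*x (f(x) = 5*(6*(-3 + x)) = 5*(-18 + 6*x) = -90 + 30*x)
M(r) = 4 (M(r) = 4 + 0 = 4)
y(t, R) = -10 - R
(19 + y(M(1), 2))*f(9) = (19 + (-10 - 1*2))*(-90 + 30*9) = (19 + (-10 - 2))*(-90 + 270) = (19 - 12)*180 = 7*180 = 1260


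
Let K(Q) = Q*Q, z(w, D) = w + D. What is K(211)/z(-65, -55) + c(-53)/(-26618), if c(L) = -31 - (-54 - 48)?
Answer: -592534249/1597080 ≈ -371.01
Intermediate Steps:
z(w, D) = D + w
K(Q) = Q**2
c(L) = 71 (c(L) = -31 - 1*(-102) = -31 + 102 = 71)
K(211)/z(-65, -55) + c(-53)/(-26618) = 211**2/(-55 - 65) + 71/(-26618) = 44521/(-120) + 71*(-1/26618) = 44521*(-1/120) - 71/26618 = -44521/120 - 71/26618 = -592534249/1597080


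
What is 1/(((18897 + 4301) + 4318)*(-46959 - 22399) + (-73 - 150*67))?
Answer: -1/1908464851 ≈ -5.2398e-10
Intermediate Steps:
1/(((18897 + 4301) + 4318)*(-46959 - 22399) + (-73 - 150*67)) = 1/((23198 + 4318)*(-69358) + (-73 - 10050)) = 1/(27516*(-69358) - 10123) = 1/(-1908454728 - 10123) = 1/(-1908464851) = -1/1908464851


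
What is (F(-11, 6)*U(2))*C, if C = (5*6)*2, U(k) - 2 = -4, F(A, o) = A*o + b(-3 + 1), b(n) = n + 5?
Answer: 7560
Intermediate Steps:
b(n) = 5 + n
F(A, o) = 3 + A*o (F(A, o) = A*o + (5 + (-3 + 1)) = A*o + (5 - 2) = A*o + 3 = 3 + A*o)
U(k) = -2 (U(k) = 2 - 4 = -2)
C = 60 (C = 30*2 = 60)
(F(-11, 6)*U(2))*C = ((3 - 11*6)*(-2))*60 = ((3 - 66)*(-2))*60 = -63*(-2)*60 = 126*60 = 7560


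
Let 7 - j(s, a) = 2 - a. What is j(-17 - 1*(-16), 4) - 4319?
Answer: -4310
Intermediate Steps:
j(s, a) = 5 + a (j(s, a) = 7 - (2 - a) = 7 + (-2 + a) = 5 + a)
j(-17 - 1*(-16), 4) - 4319 = (5 + 4) - 4319 = 9 - 4319 = -4310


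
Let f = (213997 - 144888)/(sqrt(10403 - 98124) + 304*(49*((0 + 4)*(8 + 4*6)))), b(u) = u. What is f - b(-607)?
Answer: 2206855514059447/3635459217065 - 69109*I*sqrt(87721)/3635459217065 ≈ 607.04 - 5.6302e-6*I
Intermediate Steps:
f = 69109/(1906688 + I*sqrt(87721)) (f = 69109/(sqrt(-87721) + 304*(49*(4*(8 + 24)))) = 69109/(I*sqrt(87721) + 304*(49*(4*32))) = 69109/(I*sqrt(87721) + 304*(49*128)) = 69109/(I*sqrt(87721) + 304*6272) = 69109/(I*sqrt(87721) + 1906688) = 69109/(1906688 + I*sqrt(87721)) ≈ 0.036246 - 5.6302e-6*I)
f - b(-607) = (131769300992/3635459217065 - 69109*I*sqrt(87721)/3635459217065) - 1*(-607) = (131769300992/3635459217065 - 69109*I*sqrt(87721)/3635459217065) + 607 = 2206855514059447/3635459217065 - 69109*I*sqrt(87721)/3635459217065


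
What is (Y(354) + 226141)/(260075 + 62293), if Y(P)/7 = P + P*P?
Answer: 1105831/322368 ≈ 3.4303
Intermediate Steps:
Y(P) = 7*P + 7*P² (Y(P) = 7*(P + P*P) = 7*(P + P²) = 7*P + 7*P²)
(Y(354) + 226141)/(260075 + 62293) = (7*354*(1 + 354) + 226141)/(260075 + 62293) = (7*354*355 + 226141)/322368 = (879690 + 226141)*(1/322368) = 1105831*(1/322368) = 1105831/322368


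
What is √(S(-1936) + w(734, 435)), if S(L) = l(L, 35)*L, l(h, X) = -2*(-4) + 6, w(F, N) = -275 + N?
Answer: 8*I*√421 ≈ 164.15*I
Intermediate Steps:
l(h, X) = 14 (l(h, X) = 8 + 6 = 14)
S(L) = 14*L
√(S(-1936) + w(734, 435)) = √(14*(-1936) + (-275 + 435)) = √(-27104 + 160) = √(-26944) = 8*I*√421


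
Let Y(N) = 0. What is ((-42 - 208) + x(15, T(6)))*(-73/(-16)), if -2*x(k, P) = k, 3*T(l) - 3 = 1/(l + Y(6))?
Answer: -37595/32 ≈ -1174.8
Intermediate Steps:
T(l) = 1 + 1/(3*l) (T(l) = 1 + 1/(3*(l + 0)) = 1 + 1/(3*l))
x(k, P) = -k/2
((-42 - 208) + x(15, T(6)))*(-73/(-16)) = ((-42 - 208) - 1/2*15)*(-73/(-16)) = (-250 - 15/2)*(-73*(-1/16)) = -515/2*73/16 = -37595/32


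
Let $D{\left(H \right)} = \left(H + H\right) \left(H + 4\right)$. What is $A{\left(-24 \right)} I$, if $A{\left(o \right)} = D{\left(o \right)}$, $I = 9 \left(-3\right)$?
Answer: $-25920$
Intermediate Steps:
$I = -27$
$D{\left(H \right)} = 2 H \left(4 + H\right)$
$A{\left(o \right)} = 2 o \left(4 + o\right)$
$A{\left(-24 \right)} I = 2 \left(-24\right) \left(4 - 24\right) \left(-27\right) = 2 \left(-24\right) \left(-20\right) \left(-27\right) = 960 \left(-27\right) = -25920$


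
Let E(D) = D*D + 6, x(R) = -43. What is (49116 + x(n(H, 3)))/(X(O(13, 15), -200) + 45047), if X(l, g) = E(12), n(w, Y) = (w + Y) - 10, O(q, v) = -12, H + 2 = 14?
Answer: 49073/45197 ≈ 1.0858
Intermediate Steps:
H = 12 (H = -2 + 14 = 12)
n(w, Y) = -10 + Y + w (n(w, Y) = (Y + w) - 10 = -10 + Y + w)
E(D) = 6 + D² (E(D) = D² + 6 = 6 + D²)
X(l, g) = 150 (X(l, g) = 6 + 12² = 6 + 144 = 150)
(49116 + x(n(H, 3)))/(X(O(13, 15), -200) + 45047) = (49116 - 43)/(150 + 45047) = 49073/45197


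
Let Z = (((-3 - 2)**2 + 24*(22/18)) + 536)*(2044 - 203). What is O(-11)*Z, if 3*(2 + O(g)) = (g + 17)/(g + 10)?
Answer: -13041644/3 ≈ -4.3472e+6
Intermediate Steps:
O(g) = -2 + (17 + g)/(3*(10 + g)) (O(g) = -2 + ((g + 17)/(g + 10))/3 = -2 + ((17 + g)/(10 + g))/3 = -2 + (17 + g)/(3*(10 + g)))
Z = 3260411/3 (Z = (((-5)**2 + 24*(22*(1/18))) + 536)*1841 = ((25 + 24*(11/9)) + 536)*1841 = ((25 + 88/3) + 536)*1841 = (163/3 + 536)*1841 = (1771/3)*1841 = 3260411/3 ≈ 1.0868e+6)
O(-11)*Z = ((-43 - 5*(-11))/(3*(10 - 11)))*(3260411/3) = ((1/3)*(-43 + 55)/(-1))*(3260411/3) = ((1/3)*(-1)*12)*(3260411/3) = -4*3260411/3 = -13041644/3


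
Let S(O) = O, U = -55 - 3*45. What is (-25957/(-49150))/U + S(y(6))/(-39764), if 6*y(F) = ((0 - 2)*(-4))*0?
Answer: -25957/9338500 ≈ -0.0027796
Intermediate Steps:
y(F) = 0 (y(F) = (((0 - 2)*(-4))*0)/6 = (-2*(-4)*0)/6 = (8*0)/6 = (⅙)*0 = 0)
U = -190 (U = -55 - 135 = -190)
(-25957/(-49150))/U + S(y(6))/(-39764) = -25957/(-49150)/(-190) + 0/(-39764) = -25957*(-1/49150)*(-1/190) + 0*(-1/39764) = (25957/49150)*(-1/190) + 0 = -25957/9338500 + 0 = -25957/9338500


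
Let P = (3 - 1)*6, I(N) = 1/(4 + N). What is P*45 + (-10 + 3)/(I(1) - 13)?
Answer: 34595/64 ≈ 540.55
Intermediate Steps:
P = 12 (P = 2*6 = 12)
P*45 + (-10 + 3)/(I(1) - 13) = 12*45 + (-10 + 3)/(1/(4 + 1) - 13) = 540 - 7/(1/5 - 13) = 540 - 7/(-64/5) = 540 - 7*(-5/64) = 540 + 35/64 = 34595/64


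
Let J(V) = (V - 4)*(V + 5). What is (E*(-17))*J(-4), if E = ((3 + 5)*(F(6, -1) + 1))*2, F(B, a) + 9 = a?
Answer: -19584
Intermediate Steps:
F(B, a) = -9 + a
E = -144 (E = ((3 + 5)*((-9 - 1) + 1))*2 = (8*(-10 + 1))*2 = (8*(-9))*2 = -72*2 = -144)
J(V) = (-4 + V)*(5 + V)
(E*(-17))*J(-4) = (-144*(-17))*(-20 - 4 + (-4)²) = 2448*(-20 - 4 + 16) = 2448*(-8) = -19584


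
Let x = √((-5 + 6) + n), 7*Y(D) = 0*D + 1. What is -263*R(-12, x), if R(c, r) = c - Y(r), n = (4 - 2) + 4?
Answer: 22355/7 ≈ 3193.6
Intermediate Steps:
n = 6 (n = 2 + 4 = 6)
Y(D) = ⅐ (Y(D) = (0*D + 1)/7 = (0 + 1)/7 = (⅐)*1 = ⅐)
x = √7 (x = √((-5 + 6) + 6) = √(1 + 6) = √7 ≈ 2.6458)
R(c, r) = -⅐ + c (R(c, r) = c - 1*⅐ = c - ⅐ = -⅐ + c)
-263*R(-12, x) = -263*(-⅐ - 12) = -263*(-85/7) = 22355/7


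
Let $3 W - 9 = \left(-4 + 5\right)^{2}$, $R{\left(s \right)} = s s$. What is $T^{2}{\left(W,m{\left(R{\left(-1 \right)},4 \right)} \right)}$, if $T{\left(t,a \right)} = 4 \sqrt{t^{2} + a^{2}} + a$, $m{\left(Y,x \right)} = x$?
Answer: $\frac{4048}{9} + \frac{64 \sqrt{61}}{3} \approx 616.4$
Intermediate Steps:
$R{\left(s \right)} = s^{2}$
$W = \frac{10}{3}$ ($W = 3 + \frac{\left(-4 + 5\right)^{2}}{3} = 3 + \frac{1^{2}}{3} = 3 + \frac{1}{3} \cdot 1 = 3 + \frac{1}{3} = \frac{10}{3} \approx 3.3333$)
$T{\left(t,a \right)} = a + 4 \sqrt{a^{2} + t^{2}}$ ($T{\left(t,a \right)} = 4 \sqrt{a^{2} + t^{2}} + a = a + 4 \sqrt{a^{2} + t^{2}}$)
$T^{2}{\left(W,m{\left(R{\left(-1 \right)},4 \right)} \right)} = \left(4 + 4 \sqrt{4^{2} + \left(\frac{10}{3}\right)^{2}}\right)^{2} = \left(4 + 4 \sqrt{16 + \frac{100}{9}}\right)^{2} = \left(4 + 4 \sqrt{\frac{244}{9}}\right)^{2} = \left(4 + 4 \frac{2 \sqrt{61}}{3}\right)^{2} = \left(4 + \frac{8 \sqrt{61}}{3}\right)^{2}$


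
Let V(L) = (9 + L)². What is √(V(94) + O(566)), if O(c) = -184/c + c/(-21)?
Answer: √373738492911/5943 ≈ 102.87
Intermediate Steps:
O(c) = -184/c - c/21 (O(c) = -184/c + c*(-1/21) = -184/c - c/21)
√(V(94) + O(566)) = √((9 + 94)² + (-184/566 - 1/21*566)) = √(103² + (-184*1/566 - 566/21)) = √(10609 + (-92/283 - 566/21)) = √(10609 - 162110/5943) = √(62887177/5943) = √373738492911/5943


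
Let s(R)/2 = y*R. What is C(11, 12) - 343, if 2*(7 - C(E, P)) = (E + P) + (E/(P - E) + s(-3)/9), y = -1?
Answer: -1060/3 ≈ -353.33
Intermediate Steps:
s(R) = -2*R (s(R) = 2*(-R) = -2*R)
C(E, P) = 20/3 - E/2 - P/2 - E/(2*(P - E)) (C(E, P) = 7 - ((E + P) + (E/(P - E) - 2*(-3)/9))/2 = 7 - ((E + P) + (E/(P - E) + 6*(1/9)))/2 = 7 - ((E + P) + (E/(P - E) + 2/3))/2 = 7 - ((E + P) + (2/3 + E/(P - E)))/2 = 7 - (2/3 + E + P + E/(P - E))/2 = 7 + (-1/3 - E/2 - P/2 - E/(2*(P - E))) = 20/3 - E/2 - P/2 - E/(2*(P - E)))
C(11, 12) - 343 = (-40*12 - 3*11**2 + 3*12**2 + 43*11)/(6*(11 - 1*12)) - 343 = (-480 - 3*121 + 3*144 + 473)/(6*(11 - 12)) - 343 = (1/6)*(-480 - 363 + 432 + 473)/(-1) - 343 = (1/6)*(-1)*62 - 343 = -31/3 - 343 = -1060/3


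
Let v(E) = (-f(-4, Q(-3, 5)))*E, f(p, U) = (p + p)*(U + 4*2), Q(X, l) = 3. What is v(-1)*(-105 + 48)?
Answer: 5016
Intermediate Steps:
f(p, U) = 2*p*(8 + U) (f(p, U) = (2*p)*(U + 8) = (2*p)*(8 + U) = 2*p*(8 + U))
v(E) = 88*E (v(E) = (-2*(-4)*(8 + 3))*E = (-2*(-4)*11)*E = (-1*(-88))*E = 88*E)
v(-1)*(-105 + 48) = (88*(-1))*(-105 + 48) = -88*(-57) = 5016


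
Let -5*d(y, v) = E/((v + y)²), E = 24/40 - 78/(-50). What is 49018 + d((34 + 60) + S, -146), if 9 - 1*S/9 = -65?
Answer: 1154974370473/23562250 ≈ 49018.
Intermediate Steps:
S = 666 (S = 81 - 9*(-65) = 81 + 585 = 666)
E = 54/25 (E = 24*(1/40) - 78*(-1/50) = ⅗ + 39/25 = 54/25 ≈ 2.1600)
d(y, v) = -54/(125*(v + y)²) (d(y, v) = -54/(125*((v + y)²)) = -54/(125*(v + y)²))
49018 + d((34 + 60) + S, -146) = 49018 - 54/(125*(-146 + ((34 + 60) + 666))²) = 49018 - 54/(125*(-146 + (94 + 666))²) = 49018 - 54/(125*(-146 + 760)²) = 49018 - 54/125/614² = 49018 - 54/125*1/376996 = 49018 - 27/23562250 = 1154974370473/23562250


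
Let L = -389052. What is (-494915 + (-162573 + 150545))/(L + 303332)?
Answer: 506943/85720 ≈ 5.9139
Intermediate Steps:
(-494915 + (-162573 + 150545))/(L + 303332) = (-494915 + (-162573 + 150545))/(-389052 + 303332) = (-494915 - 12028)/(-85720) = -506943*(-1/85720) = 506943/85720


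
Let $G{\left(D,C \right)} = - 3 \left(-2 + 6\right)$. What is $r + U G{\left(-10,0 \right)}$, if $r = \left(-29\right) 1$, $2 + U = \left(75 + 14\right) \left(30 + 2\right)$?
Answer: $-34181$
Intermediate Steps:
$G{\left(D,C \right)} = -12$ ($G{\left(D,C \right)} = \left(-3\right) 4 = -12$)
$U = 2846$ ($U = -2 + \left(75 + 14\right) \left(30 + 2\right) = -2 + 89 \cdot 32 = -2 + 2848 = 2846$)
$r = -29$
$r + U G{\left(-10,0 \right)} = -29 + 2846 \left(-12\right) = -29 - 34152 = -34181$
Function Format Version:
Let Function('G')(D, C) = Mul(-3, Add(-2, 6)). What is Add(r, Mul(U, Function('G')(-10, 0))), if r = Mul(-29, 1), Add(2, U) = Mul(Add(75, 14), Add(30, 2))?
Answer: -34181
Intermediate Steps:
Function('G')(D, C) = -12 (Function('G')(D, C) = Mul(-3, 4) = -12)
U = 2846 (U = Add(-2, Mul(Add(75, 14), Add(30, 2))) = Add(-2, Mul(89, 32)) = Add(-2, 2848) = 2846)
r = -29
Add(r, Mul(U, Function('G')(-10, 0))) = Add(-29, Mul(2846, -12)) = Add(-29, -34152) = -34181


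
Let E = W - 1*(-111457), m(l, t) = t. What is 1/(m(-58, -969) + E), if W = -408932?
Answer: -1/298444 ≈ -3.3507e-6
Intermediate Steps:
E = -297475 (E = -408932 - 1*(-111457) = -408932 + 111457 = -297475)
1/(m(-58, -969) + E) = 1/(-969 - 297475) = 1/(-298444) = -1/298444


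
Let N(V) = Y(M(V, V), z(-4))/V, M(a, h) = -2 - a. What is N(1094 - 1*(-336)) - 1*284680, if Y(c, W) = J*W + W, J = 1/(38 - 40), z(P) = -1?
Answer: -814184801/2860 ≈ -2.8468e+5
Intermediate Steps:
J = -1/2 (J = 1/(-2) = -1/2 ≈ -0.50000)
Y(c, W) = W/2 (Y(c, W) = -W/2 + W = W/2)
N(V) = -1/(2*V) (N(V) = ((1/2)*(-1))/V = -1/(2*V))
N(1094 - 1*(-336)) - 1*284680 = -1/(2*(1094 - 1*(-336))) - 1*284680 = -1/(2*(1094 + 336)) - 284680 = -1/2/1430 - 284680 = -1/2*1/1430 - 284680 = -1/2860 - 284680 = -814184801/2860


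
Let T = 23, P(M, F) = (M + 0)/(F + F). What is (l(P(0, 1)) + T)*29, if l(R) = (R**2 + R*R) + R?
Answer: 667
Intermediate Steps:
P(M, F) = M/(2*F) (P(M, F) = M/((2*F)) = M*(1/(2*F)) = M/(2*F))
l(R) = R + 2*R**2 (l(R) = (R**2 + R**2) + R = 2*R**2 + R = R + 2*R**2)
(l(P(0, 1)) + T)*29 = (((1/2)*0/1)*(1 + 2*((1/2)*0/1)) + 23)*29 = (((1/2)*0*1)*(1 + 2*((1/2)*0*1)) + 23)*29 = (0*(1 + 2*0) + 23)*29 = (0*(1 + 0) + 23)*29 = (0*1 + 23)*29 = (0 + 23)*29 = 23*29 = 667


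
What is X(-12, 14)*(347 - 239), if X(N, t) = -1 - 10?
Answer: -1188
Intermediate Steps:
X(N, t) = -11
X(-12, 14)*(347 - 239) = -11*(347 - 239) = -11*108 = -1188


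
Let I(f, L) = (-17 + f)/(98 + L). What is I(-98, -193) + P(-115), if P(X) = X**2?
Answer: 251298/19 ≈ 13226.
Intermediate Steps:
I(f, L) = (-17 + f)/(98 + L)
I(-98, -193) + P(-115) = (-17 - 98)/(98 - 193) + (-115)**2 = -115/(-95) + 13225 = -1/95*(-115) + 13225 = 23/19 + 13225 = 251298/19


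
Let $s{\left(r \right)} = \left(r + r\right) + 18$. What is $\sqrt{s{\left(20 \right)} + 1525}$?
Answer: $\sqrt{1583} \approx 39.787$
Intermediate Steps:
$s{\left(r \right)} = 18 + 2 r$ ($s{\left(r \right)} = 2 r + 18 = 18 + 2 r$)
$\sqrt{s{\left(20 \right)} + 1525} = \sqrt{\left(18 + 2 \cdot 20\right) + 1525} = \sqrt{\left(18 + 40\right) + 1525} = \sqrt{58 + 1525} = \sqrt{1583}$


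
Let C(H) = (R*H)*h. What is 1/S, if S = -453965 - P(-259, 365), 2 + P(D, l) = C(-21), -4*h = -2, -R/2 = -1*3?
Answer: -1/453900 ≈ -2.2031e-6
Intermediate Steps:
R = 6 (R = -(-2)*3 = -2*(-3) = 6)
h = 1/2 (h = -1/4*(-2) = 1/2 ≈ 0.50000)
C(H) = 3*H (C(H) = (6*H)*(1/2) = 3*H)
P(D, l) = -65 (P(D, l) = -2 + 3*(-21) = -2 - 63 = -65)
S = -453900 (S = -453965 - 1*(-65) = -453965 + 65 = -453900)
1/S = 1/(-453900) = -1/453900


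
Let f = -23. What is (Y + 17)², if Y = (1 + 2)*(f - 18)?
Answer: 11236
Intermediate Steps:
Y = -123 (Y = (1 + 2)*(-23 - 18) = 3*(-41) = -123)
(Y + 17)² = (-123 + 17)² = (-106)² = 11236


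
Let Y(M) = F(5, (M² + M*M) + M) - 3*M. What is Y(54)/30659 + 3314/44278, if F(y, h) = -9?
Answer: 47016194/678759601 ≈ 0.069268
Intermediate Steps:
Y(M) = -9 - 3*M
Y(54)/30659 + 3314/44278 = (-9 - 3*54)/30659 + 3314/44278 = (-9 - 162)*(1/30659) + 3314*(1/44278) = -171*1/30659 + 1657/22139 = -171/30659 + 1657/22139 = 47016194/678759601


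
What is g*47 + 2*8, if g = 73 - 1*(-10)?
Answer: 3917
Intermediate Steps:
g = 83 (g = 73 + 10 = 83)
g*47 + 2*8 = 83*47 + 2*8 = 3901 + 16 = 3917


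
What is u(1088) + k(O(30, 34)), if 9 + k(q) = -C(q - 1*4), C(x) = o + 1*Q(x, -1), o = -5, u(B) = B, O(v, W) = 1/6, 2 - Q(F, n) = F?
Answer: 6469/6 ≈ 1078.2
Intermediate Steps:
Q(F, n) = 2 - F
O(v, W) = 1/6
C(x) = -3 - x (C(x) = -5 + 1*(2 - x) = -5 + (2 - x) = -3 - x)
k(q) = -10 + q (k(q) = -9 - (-3 - (q - 1*4)) = -9 - (-3 - (q - 4)) = -9 - (-3 - (-4 + q)) = -9 - (-3 + (4 - q)) = -9 - (1 - q) = -9 + (-1 + q) = -10 + q)
u(1088) + k(O(30, 34)) = 1088 + (-10 + 1/6) = 1088 - 59/6 = 6469/6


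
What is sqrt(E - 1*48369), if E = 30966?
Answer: I*sqrt(17403) ≈ 131.92*I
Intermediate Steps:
sqrt(E - 1*48369) = sqrt(30966 - 1*48369) = sqrt(30966 - 48369) = sqrt(-17403) = I*sqrt(17403)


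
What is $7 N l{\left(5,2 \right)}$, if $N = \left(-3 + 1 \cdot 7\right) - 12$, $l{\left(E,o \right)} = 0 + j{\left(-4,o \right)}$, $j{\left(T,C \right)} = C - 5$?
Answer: $168$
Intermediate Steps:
$j{\left(T,C \right)} = -5 + C$ ($j{\left(T,C \right)} = C - 5 = -5 + C$)
$l{\left(E,o \right)} = -5 + o$ ($l{\left(E,o \right)} = 0 + \left(-5 + o\right) = -5 + o$)
$N = -8$ ($N = \left(-3 + 7\right) - 12 = 4 - 12 = -8$)
$7 N l{\left(5,2 \right)} = 7 \left(-8\right) \left(-5 + 2\right) = \left(-56\right) \left(-3\right) = 168$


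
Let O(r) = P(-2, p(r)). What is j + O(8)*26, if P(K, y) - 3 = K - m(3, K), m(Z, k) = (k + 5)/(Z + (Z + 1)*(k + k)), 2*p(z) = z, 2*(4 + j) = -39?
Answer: 17/2 ≈ 8.5000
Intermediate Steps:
j = -47/2 (j = -4 + (½)*(-39) = -4 - 39/2 = -47/2 ≈ -23.500)
p(z) = z/2
m(Z, k) = (5 + k)/(Z + 2*k*(1 + Z)) (m(Z, k) = (5 + k)/(Z + (1 + Z)*(2*k)) = (5 + k)/(Z + 2*k*(1 + Z)))
P(K, y) = 3 + K - (5 + K)/(3 + 8*K) (P(K, y) = 3 + (K - (5 + K)/(3 + 2*K + 2*3*K)) = 3 + (K - (5 + K)/(3 + 2*K + 6*K)) = 3 + (K - (5 + K)/(3 + 8*K)) = 3 + K - (5 + K)/(3 + 8*K))
O(r) = 16/13 (O(r) = 2*(2 + 4*(-2)² + 13*(-2))/(3 + 8*(-2)) = 2*(2 + 4*4 - 26)/(3 - 16) = 2*(2 + 16 - 26)/(-13) = 2*(-1/13)*(-8) = 16/13)
j + O(8)*26 = -47/2 + (16/13)*26 = -47/2 + 32 = 17/2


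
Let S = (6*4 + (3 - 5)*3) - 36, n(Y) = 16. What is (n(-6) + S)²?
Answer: 4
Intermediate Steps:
S = -18 (S = (24 - 2*3) - 36 = (24 - 6) - 36 = 18 - 36 = -18)
(n(-6) + S)² = (16 - 18)² = (-2)² = 4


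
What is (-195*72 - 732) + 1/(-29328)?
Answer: -433233217/29328 ≈ -14772.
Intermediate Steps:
(-195*72 - 732) + 1/(-29328) = (-14040 - 732) - 1/29328 = -14772 - 1/29328 = -433233217/29328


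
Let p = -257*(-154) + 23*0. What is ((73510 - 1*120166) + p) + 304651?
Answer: 297573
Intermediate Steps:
p = 39578 (p = 39578 + 0 = 39578)
((73510 - 1*120166) + p) + 304651 = ((73510 - 1*120166) + 39578) + 304651 = ((73510 - 120166) + 39578) + 304651 = (-46656 + 39578) + 304651 = -7078 + 304651 = 297573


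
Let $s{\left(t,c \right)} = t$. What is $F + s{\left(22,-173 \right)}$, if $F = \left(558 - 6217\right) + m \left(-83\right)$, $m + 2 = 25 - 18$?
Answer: $-6052$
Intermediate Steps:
$m = 5$ ($m = -2 + \left(25 - 18\right) = -2 + 7 = 5$)
$F = -6074$ ($F = \left(558 - 6217\right) + 5 \left(-83\right) = -5659 - 415 = -6074$)
$F + s{\left(22,-173 \right)} = -6074 + 22 = -6052$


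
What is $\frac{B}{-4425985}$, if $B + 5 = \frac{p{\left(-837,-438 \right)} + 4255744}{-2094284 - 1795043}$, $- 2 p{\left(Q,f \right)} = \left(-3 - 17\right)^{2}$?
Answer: $\frac{23702179}{17214102962095} \approx 1.3769 \cdot 10^{-6}$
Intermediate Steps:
$p{\left(Q,f \right)} = -200$ ($p{\left(Q,f \right)} = - \frac{\left(-3 - 17\right)^{2}}{2} = - \frac{\left(-20\right)^{2}}{2} = \left(- \frac{1}{2}\right) 400 = -200$)
$B = - \frac{23702179}{3889327}$ ($B = -5 + \frac{-200 + 4255744}{-2094284 - 1795043} = -5 + \frac{4255544}{-3889327} = -5 + 4255544 \left(- \frac{1}{3889327}\right) = -5 - \frac{4255544}{3889327} = - \frac{23702179}{3889327} \approx -6.0942$)
$\frac{B}{-4425985} = - \frac{23702179}{3889327 \left(-4425985\right)} = \left(- \frac{23702179}{3889327}\right) \left(- \frac{1}{4425985}\right) = \frac{23702179}{17214102962095}$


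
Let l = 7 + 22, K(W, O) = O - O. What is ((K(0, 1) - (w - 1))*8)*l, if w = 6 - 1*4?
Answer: -232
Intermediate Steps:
w = 2 (w = 6 - 4 = 2)
K(W, O) = 0
l = 29
((K(0, 1) - (w - 1))*8)*l = ((0 - (2 - 1))*8)*29 = ((0 - 1*1)*8)*29 = ((0 - 1)*8)*29 = -1*8*29 = -8*29 = -232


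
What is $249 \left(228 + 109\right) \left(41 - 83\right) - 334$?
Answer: $-3524680$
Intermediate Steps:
$249 \left(228 + 109\right) \left(41 - 83\right) - 334 = 249 \cdot 337 \left(-42\right) - 334 = 249 \left(-14154\right) - 334 = -3524346 - 334 = -3524680$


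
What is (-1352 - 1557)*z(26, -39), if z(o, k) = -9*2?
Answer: 52362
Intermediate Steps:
z(o, k) = -18
(-1352 - 1557)*z(26, -39) = (-1352 - 1557)*(-18) = -2909*(-18) = 52362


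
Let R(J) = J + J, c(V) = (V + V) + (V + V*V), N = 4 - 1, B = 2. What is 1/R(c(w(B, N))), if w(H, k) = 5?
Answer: 1/80 ≈ 0.012500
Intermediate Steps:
N = 3
c(V) = V**2 + 3*V (c(V) = 2*V + (V + V**2) = V**2 + 3*V)
R(J) = 2*J
1/R(c(w(B, N))) = 1/(2*(5*(3 + 5))) = 1/(2*(5*8)) = 1/(2*40) = 1/80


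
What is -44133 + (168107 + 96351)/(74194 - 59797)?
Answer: -635118343/14397 ≈ -44115.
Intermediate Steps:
-44133 + (168107 + 96351)/(74194 - 59797) = -44133 + 264458/14397 = -635118343/14397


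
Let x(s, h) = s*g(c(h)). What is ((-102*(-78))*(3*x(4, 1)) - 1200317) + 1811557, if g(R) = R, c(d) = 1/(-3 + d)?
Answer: 563504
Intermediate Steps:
x(s, h) = s/(-3 + h)
((-102*(-78))*(3*x(4, 1)) - 1200317) + 1811557 = ((-102*(-78))*(3*(4/(-3 + 1))) - 1200317) + 1811557 = (7956*(3*(4/(-2))) - 1200317) + 1811557 = (7956*(3*(4*(-½))) - 1200317) + 1811557 = (7956*(3*(-2)) - 1200317) + 1811557 = (7956*(-6) - 1200317) + 1811557 = (-47736 - 1200317) + 1811557 = -1248053 + 1811557 = 563504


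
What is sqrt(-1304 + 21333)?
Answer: sqrt(20029) ≈ 141.52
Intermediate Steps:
sqrt(-1304 + 21333) = sqrt(20029)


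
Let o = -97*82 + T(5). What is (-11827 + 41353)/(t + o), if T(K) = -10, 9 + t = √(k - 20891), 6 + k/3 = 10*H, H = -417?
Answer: -39235133/10600358 - 4921*I*√33419/10600358 ≈ -3.7013 - 0.084865*I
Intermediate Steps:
k = -12528 (k = -18 + 3*(10*(-417)) = -18 + 3*(-4170) = -18 - 12510 = -12528)
t = -9 + I*√33419 (t = -9 + √(-12528 - 20891) = -9 + √(-33419) = -9 + I*√33419 ≈ -9.0 + 182.81*I)
o = -7964 (o = -97*82 - 10 = -7954 - 10 = -7964)
(-11827 + 41353)/(t + o) = (-11827 + 41353)/((-9 + I*√33419) - 7964) = 29526/(-7973 + I*√33419)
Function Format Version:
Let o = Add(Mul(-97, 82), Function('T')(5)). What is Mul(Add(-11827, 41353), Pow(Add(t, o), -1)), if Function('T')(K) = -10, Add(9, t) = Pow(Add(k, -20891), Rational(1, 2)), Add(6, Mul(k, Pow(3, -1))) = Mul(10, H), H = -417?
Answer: Add(Rational(-39235133, 10600358), Mul(Rational(-4921, 10600358), I, Pow(33419, Rational(1, 2)))) ≈ Add(-3.7013, Mul(-0.084865, I))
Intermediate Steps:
k = -12528 (k = Add(-18, Mul(3, Mul(10, -417))) = Add(-18, Mul(3, -4170)) = Add(-18, -12510) = -12528)
t = Add(-9, Mul(I, Pow(33419, Rational(1, 2)))) (t = Add(-9, Pow(Add(-12528, -20891), Rational(1, 2))) = Add(-9, Pow(-33419, Rational(1, 2))) = Add(-9, Mul(I, Pow(33419, Rational(1, 2)))) ≈ Add(-9.0000, Mul(182.81, I)))
o = -7964 (o = Add(Mul(-97, 82), -10) = Add(-7954, -10) = -7964)
Mul(Add(-11827, 41353), Pow(Add(t, o), -1)) = Mul(Add(-11827, 41353), Pow(Add(Add(-9, Mul(I, Pow(33419, Rational(1, 2)))), -7964), -1)) = Mul(29526, Pow(Add(-7973, Mul(I, Pow(33419, Rational(1, 2)))), -1))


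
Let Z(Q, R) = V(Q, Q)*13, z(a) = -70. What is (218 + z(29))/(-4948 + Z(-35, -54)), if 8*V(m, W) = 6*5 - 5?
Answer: -1184/39259 ≈ -0.030159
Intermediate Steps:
V(m, W) = 25/8 (V(m, W) = (6*5 - 5)/8 = (30 - 5)/8 = (⅛)*25 = 25/8)
Z(Q, R) = 325/8 (Z(Q, R) = (25/8)*13 = 325/8)
(218 + z(29))/(-4948 + Z(-35, -54)) = (218 - 70)/(-4948 + 325/8) = 148/(-39259/8) = 148*(-8/39259) = -1184/39259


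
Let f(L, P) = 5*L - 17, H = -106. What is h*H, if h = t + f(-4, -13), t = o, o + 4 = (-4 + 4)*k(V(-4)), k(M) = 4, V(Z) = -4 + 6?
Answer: 4346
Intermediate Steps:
V(Z) = 2
o = -4 (o = -4 + (-4 + 4)*4 = -4 + 0*4 = -4 + 0 = -4)
f(L, P) = -17 + 5*L
t = -4
h = -41 (h = -4 + (-17 + 5*(-4)) = -4 + (-17 - 20) = -4 - 37 = -41)
h*H = -41*(-106) = 4346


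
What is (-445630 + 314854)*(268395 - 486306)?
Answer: 28497528936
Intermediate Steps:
(-445630 + 314854)*(268395 - 486306) = -130776*(-217911) = 28497528936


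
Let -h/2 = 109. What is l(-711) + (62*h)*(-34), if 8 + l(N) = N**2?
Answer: 965057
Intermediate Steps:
h = -218 (h = -2*109 = -218)
l(N) = -8 + N**2
l(-711) + (62*h)*(-34) = (-8 + (-711)**2) + (62*(-218))*(-34) = (-8 + 505521) - 13516*(-34) = 505513 + 459544 = 965057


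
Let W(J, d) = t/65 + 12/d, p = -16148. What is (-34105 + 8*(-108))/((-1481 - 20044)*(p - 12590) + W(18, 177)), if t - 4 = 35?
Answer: -10315855/182482707947 ≈ -5.6531e-5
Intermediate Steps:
t = 39 (t = 4 + 35 = 39)
W(J, d) = 3/5 + 12/d (W(J, d) = 39/65 + 12/d = 39*(1/65) + 12/d = 3/5 + 12/d)
(-34105 + 8*(-108))/((-1481 - 20044)*(p - 12590) + W(18, 177)) = (-34105 + 8*(-108))/((-1481 - 20044)*(-16148 - 12590) + (3/5 + 12/177)) = (-34105 - 864)/(-21525*(-28738) + (3/5 + 12*(1/177))) = -34969/(618585450 + (3/5 + 4/59)) = -34969/(618585450 + 197/295) = -34969/182482707947/295 = -34969*295/182482707947 = -10315855/182482707947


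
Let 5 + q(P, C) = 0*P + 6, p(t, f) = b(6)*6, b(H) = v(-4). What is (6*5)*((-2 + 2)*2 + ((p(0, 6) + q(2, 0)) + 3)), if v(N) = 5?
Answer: 1020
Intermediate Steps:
b(H) = 5
p(t, f) = 30 (p(t, f) = 5*6 = 30)
q(P, C) = 1 (q(P, C) = -5 + (0*P + 6) = -5 + (0 + 6) = -5 + 6 = 1)
(6*5)*((-2 + 2)*2 + ((p(0, 6) + q(2, 0)) + 3)) = (6*5)*((-2 + 2)*2 + ((30 + 1) + 3)) = 30*(0*2 + (31 + 3)) = 30*(0 + 34) = 30*34 = 1020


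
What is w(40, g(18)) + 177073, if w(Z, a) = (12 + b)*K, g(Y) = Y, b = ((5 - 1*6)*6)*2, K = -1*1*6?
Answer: 177073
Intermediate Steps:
K = -6 (K = -1*6 = -6)
b = -12 (b = ((5 - 6)*6)*2 = -1*6*2 = -6*2 = -12)
w(Z, a) = 0 (w(Z, a) = (12 - 12)*(-6) = 0*(-6) = 0)
w(40, g(18)) + 177073 = 0 + 177073 = 177073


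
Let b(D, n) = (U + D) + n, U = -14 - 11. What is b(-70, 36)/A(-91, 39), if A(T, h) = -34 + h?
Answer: -59/5 ≈ -11.800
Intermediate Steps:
U = -25
b(D, n) = -25 + D + n (b(D, n) = (-25 + D) + n = -25 + D + n)
b(-70, 36)/A(-91, 39) = (-25 - 70 + 36)/(-34 + 39) = -59/5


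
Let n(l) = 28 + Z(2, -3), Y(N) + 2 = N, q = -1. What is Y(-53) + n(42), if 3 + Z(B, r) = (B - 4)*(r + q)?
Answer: -22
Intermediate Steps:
Y(N) = -2 + N
Z(B, r) = -3 + (-1 + r)*(-4 + B) (Z(B, r) = -3 + (B - 4)*(r - 1) = -3 + (-4 + B)*(-1 + r) = -3 + (-1 + r)*(-4 + B))
n(l) = 33 (n(l) = 28 + (1 - 1*2 - 4*(-3) + 2*(-3)) = 28 + (1 - 2 + 12 - 6) = 28 + 5 = 33)
Y(-53) + n(42) = (-2 - 53) + 33 = -55 + 33 = -22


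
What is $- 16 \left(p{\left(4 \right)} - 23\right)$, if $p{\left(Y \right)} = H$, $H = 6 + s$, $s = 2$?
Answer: $240$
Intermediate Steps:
$H = 8$ ($H = 6 + 2 = 8$)
$p{\left(Y \right)} = 8$
$- 16 \left(p{\left(4 \right)} - 23\right) = - 16 \left(8 - 23\right) = \left(-16\right) \left(-15\right) = 240$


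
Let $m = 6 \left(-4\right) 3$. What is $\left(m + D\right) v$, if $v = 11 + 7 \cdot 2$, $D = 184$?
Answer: $2800$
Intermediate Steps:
$m = -72$ ($m = \left(-24\right) 3 = -72$)
$v = 25$ ($v = 11 + 14 = 25$)
$\left(m + D\right) v = \left(-72 + 184\right) 25 = 112 \cdot 25 = 2800$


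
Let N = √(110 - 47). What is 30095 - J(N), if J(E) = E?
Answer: 30095 - 3*√7 ≈ 30087.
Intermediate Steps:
N = 3*√7 (N = √63 = 3*√7 ≈ 7.9373)
30095 - J(N) = 30095 - 3*√7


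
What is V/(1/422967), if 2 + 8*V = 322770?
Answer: 17065026582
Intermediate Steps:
V = 40346 (V = -¼ + (⅛)*322770 = -¼ + 161385/4 = 40346)
V/(1/422967) = 40346/(1/422967) = 40346*422967 = 17065026582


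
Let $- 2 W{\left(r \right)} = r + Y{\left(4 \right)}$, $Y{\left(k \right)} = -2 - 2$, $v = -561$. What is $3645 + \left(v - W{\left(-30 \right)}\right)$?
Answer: $3067$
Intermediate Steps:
$Y{\left(k \right)} = -4$ ($Y{\left(k \right)} = -2 - 2 = -4$)
$W{\left(r \right)} = 2 - \frac{r}{2}$ ($W{\left(r \right)} = - \frac{r - 4}{2} = - \frac{-4 + r}{2} = 2 - \frac{r}{2}$)
$3645 + \left(v - W{\left(-30 \right)}\right) = 3645 - \left(563 + 15\right) = 3645 - 578 = 3067$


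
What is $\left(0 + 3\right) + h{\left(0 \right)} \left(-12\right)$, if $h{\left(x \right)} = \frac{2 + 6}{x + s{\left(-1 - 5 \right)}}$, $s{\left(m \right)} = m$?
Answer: $19$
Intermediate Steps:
$h{\left(x \right)} = \frac{8}{-6 + x}$ ($h{\left(x \right)} = \frac{2 + 6}{x - 6} = \frac{8}{x - 6} = \frac{8}{-6 + x}$)
$\left(0 + 3\right) + h{\left(0 \right)} \left(-12\right) = \left(0 + 3\right) + \frac{8}{-6 + 0} \left(-12\right) = 3 + \frac{8}{-6} \left(-12\right) = 3 + 8 \left(- \frac{1}{6}\right) \left(-12\right) = 3 - -16 = 3 + 16 = 19$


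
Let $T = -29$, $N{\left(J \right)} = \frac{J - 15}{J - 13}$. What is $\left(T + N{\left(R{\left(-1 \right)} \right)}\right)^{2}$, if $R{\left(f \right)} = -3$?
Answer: $\frac{49729}{64} \approx 777.02$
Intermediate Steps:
$N{\left(J \right)} = \frac{-15 + J}{-13 + J}$
$\left(T + N{\left(R{\left(-1 \right)} \right)}\right)^{2} = \left(-29 + \frac{-15 - 3}{-13 - 3}\right)^{2} = \left(-29 + \frac{1}{-16} \left(-18\right)\right)^{2} = \left(-29 - - \frac{9}{8}\right)^{2} = \left(-29 + \frac{9}{8}\right)^{2} = \left(- \frac{223}{8}\right)^{2} = \frac{49729}{64}$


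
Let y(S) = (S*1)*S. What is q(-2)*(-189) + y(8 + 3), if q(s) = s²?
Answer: -635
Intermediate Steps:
y(S) = S² (y(S) = S*S = S²)
q(-2)*(-189) + y(8 + 3) = (-2)²*(-189) + (8 + 3)² = 4*(-189) + 11² = -756 + 121 = -635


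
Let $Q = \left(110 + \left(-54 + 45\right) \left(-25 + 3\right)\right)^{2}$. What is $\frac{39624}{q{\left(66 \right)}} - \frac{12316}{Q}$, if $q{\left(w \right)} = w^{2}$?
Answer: $\frac{637955}{71148} \approx 8.9666$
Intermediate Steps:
$Q = 94864$ ($Q = \left(110 - -198\right)^{2} = \left(110 + 198\right)^{2} = 308^{2} = 94864$)
$\frac{39624}{q{\left(66 \right)}} - \frac{12316}{Q} = \frac{39624}{66^{2}} - \frac{12316}{94864} = \frac{39624}{4356} - \frac{3079}{23716} = 39624 \cdot \frac{1}{4356} - \frac{3079}{23716} = \frac{3302}{363} - \frac{3079}{23716} = \frac{637955}{71148}$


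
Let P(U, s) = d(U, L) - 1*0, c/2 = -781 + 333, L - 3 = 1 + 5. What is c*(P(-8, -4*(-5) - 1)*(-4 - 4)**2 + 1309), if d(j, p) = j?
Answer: -714112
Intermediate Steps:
L = 9 (L = 3 + (1 + 5) = 3 + 6 = 9)
c = -896 (c = 2*(-781 + 333) = 2*(-448) = -896)
P(U, s) = U (P(U, s) = U - 1*0 = U + 0 = U)
c*(P(-8, -4*(-5) - 1)*(-4 - 4)**2 + 1309) = -896*(-8*(-4 - 4)**2 + 1309) = -896*(-8*(-8)**2 + 1309) = -896*(-8*64 + 1309) = -896*(-512 + 1309) = -896*797 = -714112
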